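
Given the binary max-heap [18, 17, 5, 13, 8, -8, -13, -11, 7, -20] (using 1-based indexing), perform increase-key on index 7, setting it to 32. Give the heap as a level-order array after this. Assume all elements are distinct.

set index 7 from -13 to 32 → [18, 17, 5, 13, 8, -8, 32, -11, 7, -20]
32 > parent 5 at index 3, swap → [18, 17, 32, 13, 8, -8, 5, -11, 7, -20]
32 > parent 18 at index 1, swap → [32, 17, 18, 13, 8, -8, 5, -11, 7, -20]

[32, 17, 18, 13, 8, -8, 5, -11, 7, -20]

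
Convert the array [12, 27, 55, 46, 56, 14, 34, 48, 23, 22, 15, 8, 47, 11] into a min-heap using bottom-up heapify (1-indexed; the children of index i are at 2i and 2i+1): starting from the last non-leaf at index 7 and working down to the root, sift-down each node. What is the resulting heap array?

[8, 15, 11, 23, 22, 14, 12, 48, 46, 27, 56, 55, 47, 34]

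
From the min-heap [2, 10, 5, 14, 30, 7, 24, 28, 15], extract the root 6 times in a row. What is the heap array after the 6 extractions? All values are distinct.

[24, 28, 30]

extract-min #1 returns 2:
  remove root 2; move last element 15 to root → [15, 10, 5, 14, 30, 7, 24, 28]
  15 vs smaller child 5 at index 2, swap → [5, 10, 15, 14, 30, 7, 24, 28]
  15 vs smaller child 7 at index 5, swap → [5, 10, 7, 14, 30, 15, 24, 28]
extract-min #2 returns 5:
  remove root 5; move last element 28 to root → [28, 10, 7, 14, 30, 15, 24]
  28 vs smaller child 7 at index 2, swap → [7, 10, 28, 14, 30, 15, 24]
  28 vs smaller child 15 at index 5, swap → [7, 10, 15, 14, 30, 28, 24]
extract-min #3 returns 7:
  remove root 7; move last element 24 to root → [24, 10, 15, 14, 30, 28]
  24 vs smaller child 10 at index 1, swap → [10, 24, 15, 14, 30, 28]
  24 vs smaller child 14 at index 3, swap → [10, 14, 15, 24, 30, 28]
extract-min #4 returns 10:
  remove root 10; move last element 28 to root → [28, 14, 15, 24, 30]
  28 vs smaller child 14 at index 1, swap → [14, 28, 15, 24, 30]
  28 vs smaller child 24 at index 3, swap → [14, 24, 15, 28, 30]
extract-min #5 returns 14:
  remove root 14; move last element 30 to root → [30, 24, 15, 28]
  30 vs smaller child 15 at index 2, swap → [15, 24, 30, 28]
extract-min #6 returns 15:
  remove root 15; move last element 28 to root → [28, 24, 30]
  28 vs smaller child 24 at index 1, swap → [24, 28, 30]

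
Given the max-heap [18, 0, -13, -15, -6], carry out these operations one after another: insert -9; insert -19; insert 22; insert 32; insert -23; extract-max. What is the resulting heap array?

[22, 18, -9, 0, -6, -13, -19, -15, -23]

insert -9:
  append -9 at index 5 → [18, 0, -13, -15, -6, -9]
  -9 > parent -13 at index 2, swap → [18, 0, -9, -15, -6, -13]
insert -19:
  append -19 at index 6 → [18, 0, -9, -15, -6, -13, -19] (no swap needed)
insert 22:
  append 22 at index 7 → [18, 0, -9, -15, -6, -13, -19, 22]
  22 > parent -15 at index 3, swap → [18, 0, -9, 22, -6, -13, -19, -15]
  22 > parent 0 at index 1, swap → [18, 22, -9, 0, -6, -13, -19, -15]
  22 > parent 18 at index 0, swap → [22, 18, -9, 0, -6, -13, -19, -15]
insert 32:
  append 32 at index 8 → [22, 18, -9, 0, -6, -13, -19, -15, 32]
  32 > parent 0 at index 3, swap → [22, 18, -9, 32, -6, -13, -19, -15, 0]
  32 > parent 18 at index 1, swap → [22, 32, -9, 18, -6, -13, -19, -15, 0]
  32 > parent 22 at index 0, swap → [32, 22, -9, 18, -6, -13, -19, -15, 0]
insert -23:
  append -23 at index 9 → [32, 22, -9, 18, -6, -13, -19, -15, 0, -23] (no swap needed)
extract-max → returns 32:
  remove root 32; move last element -23 to root → [-23, 22, -9, 18, -6, -13, -19, -15, 0]
  -23 vs larger child 22 at index 1, swap → [22, -23, -9, 18, -6, -13, -19, -15, 0]
  -23 vs larger child 18 at index 3, swap → [22, 18, -9, -23, -6, -13, -19, -15, 0]
  -23 vs larger child 0 at index 8, swap → [22, 18, -9, 0, -6, -13, -19, -15, -23]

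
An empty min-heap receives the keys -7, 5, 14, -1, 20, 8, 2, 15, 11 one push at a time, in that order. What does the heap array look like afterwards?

[-7, -1, 2, 5, 20, 14, 8, 15, 11]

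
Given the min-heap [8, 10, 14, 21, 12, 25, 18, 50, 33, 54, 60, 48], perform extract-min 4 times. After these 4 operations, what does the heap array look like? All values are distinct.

extract-min #1 returns 8:
  remove root 8; move last element 48 to root → [48, 10, 14, 21, 12, 25, 18, 50, 33, 54, 60]
  48 vs smaller child 10 at index 1, swap → [10, 48, 14, 21, 12, 25, 18, 50, 33, 54, 60]
  48 vs smaller child 12 at index 4, swap → [10, 12, 14, 21, 48, 25, 18, 50, 33, 54, 60]
extract-min #2 returns 10:
  remove root 10; move last element 60 to root → [60, 12, 14, 21, 48, 25, 18, 50, 33, 54]
  60 vs smaller child 12 at index 1, swap → [12, 60, 14, 21, 48, 25, 18, 50, 33, 54]
  60 vs smaller child 21 at index 3, swap → [12, 21, 14, 60, 48, 25, 18, 50, 33, 54]
  60 vs smaller child 33 at index 8, swap → [12, 21, 14, 33, 48, 25, 18, 50, 60, 54]
extract-min #3 returns 12:
  remove root 12; move last element 54 to root → [54, 21, 14, 33, 48, 25, 18, 50, 60]
  54 vs smaller child 14 at index 2, swap → [14, 21, 54, 33, 48, 25, 18, 50, 60]
  54 vs smaller child 18 at index 6, swap → [14, 21, 18, 33, 48, 25, 54, 50, 60]
extract-min #4 returns 14:
  remove root 14; move last element 60 to root → [60, 21, 18, 33, 48, 25, 54, 50]
  60 vs smaller child 18 at index 2, swap → [18, 21, 60, 33, 48, 25, 54, 50]
  60 vs smaller child 25 at index 5, swap → [18, 21, 25, 33, 48, 60, 54, 50]

[18, 21, 25, 33, 48, 60, 54, 50]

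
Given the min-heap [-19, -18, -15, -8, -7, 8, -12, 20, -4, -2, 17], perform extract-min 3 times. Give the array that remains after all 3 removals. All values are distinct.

[-12, -8, -2, -4, -7, 8, 17, 20]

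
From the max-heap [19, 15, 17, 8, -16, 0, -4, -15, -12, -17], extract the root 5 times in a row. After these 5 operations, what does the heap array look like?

extract-max #1 returns 19:
  remove root 19; move last element -17 to root → [-17, 15, 17, 8, -16, 0, -4, -15, -12]
  -17 vs larger child 17 at index 2, swap → [17, 15, -17, 8, -16, 0, -4, -15, -12]
  -17 vs larger child 0 at index 5, swap → [17, 15, 0, 8, -16, -17, -4, -15, -12]
extract-max #2 returns 17:
  remove root 17; move last element -12 to root → [-12, 15, 0, 8, -16, -17, -4, -15]
  -12 vs larger child 15 at index 1, swap → [15, -12, 0, 8, -16, -17, -4, -15]
  -12 vs larger child 8 at index 3, swap → [15, 8, 0, -12, -16, -17, -4, -15]
extract-max #3 returns 15:
  remove root 15; move last element -15 to root → [-15, 8, 0, -12, -16, -17, -4]
  -15 vs larger child 8 at index 1, swap → [8, -15, 0, -12, -16, -17, -4]
  -15 vs larger child -12 at index 3, swap → [8, -12, 0, -15, -16, -17, -4]
extract-max #4 returns 8:
  remove root 8; move last element -4 to root → [-4, -12, 0, -15, -16, -17]
  -4 vs larger child 0 at index 2, swap → [0, -12, -4, -15, -16, -17]
extract-max #5 returns 0:
  remove root 0; move last element -17 to root → [-17, -12, -4, -15, -16]
  -17 vs larger child -4 at index 2, swap → [-4, -12, -17, -15, -16]

[-4, -12, -17, -15, -16]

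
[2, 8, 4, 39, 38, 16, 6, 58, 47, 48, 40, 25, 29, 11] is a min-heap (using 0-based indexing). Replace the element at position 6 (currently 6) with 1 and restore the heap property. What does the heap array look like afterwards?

[1, 8, 2, 39, 38, 16, 4, 58, 47, 48, 40, 25, 29, 11]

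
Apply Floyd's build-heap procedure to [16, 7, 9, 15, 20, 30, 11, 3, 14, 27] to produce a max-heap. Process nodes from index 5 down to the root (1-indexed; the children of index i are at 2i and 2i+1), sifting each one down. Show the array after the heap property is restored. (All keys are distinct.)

[30, 27, 16, 15, 20, 9, 11, 3, 14, 7]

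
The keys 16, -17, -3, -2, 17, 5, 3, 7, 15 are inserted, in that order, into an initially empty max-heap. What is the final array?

[17, 16, 5, 15, -2, -3, 3, -17, 7]

Insert 16:
  append 16 at index 0 → [16] (no swap needed)
Insert -17:
  append -17 at index 1 → [16, -17] (no swap needed)
Insert -3:
  append -3 at index 2 → [16, -17, -3] (no swap needed)
Insert -2:
  append -2 at index 3 → [16, -17, -3, -2]
  -2 > parent -17 at index 1, swap → [16, -2, -3, -17]
Insert 17:
  append 17 at index 4 → [16, -2, -3, -17, 17]
  17 > parent -2 at index 1, swap → [16, 17, -3, -17, -2]
  17 > parent 16 at index 0, swap → [17, 16, -3, -17, -2]
Insert 5:
  append 5 at index 5 → [17, 16, -3, -17, -2, 5]
  5 > parent -3 at index 2, swap → [17, 16, 5, -17, -2, -3]
Insert 3:
  append 3 at index 6 → [17, 16, 5, -17, -2, -3, 3] (no swap needed)
Insert 7:
  append 7 at index 7 → [17, 16, 5, -17, -2, -3, 3, 7]
  7 > parent -17 at index 3, swap → [17, 16, 5, 7, -2, -3, 3, -17]
Insert 15:
  append 15 at index 8 → [17, 16, 5, 7, -2, -3, 3, -17, 15]
  15 > parent 7 at index 3, swap → [17, 16, 5, 15, -2, -3, 3, -17, 7]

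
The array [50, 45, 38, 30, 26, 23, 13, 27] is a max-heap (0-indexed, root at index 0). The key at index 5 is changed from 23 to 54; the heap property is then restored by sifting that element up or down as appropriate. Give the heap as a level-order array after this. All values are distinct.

[54, 45, 50, 30, 26, 38, 13, 27]

set index 5 from 23 to 54 → [50, 45, 38, 30, 26, 54, 13, 27]
54 > parent 38 at index 2, swap → [50, 45, 54, 30, 26, 38, 13, 27]
54 > parent 50 at index 0, swap → [54, 45, 50, 30, 26, 38, 13, 27]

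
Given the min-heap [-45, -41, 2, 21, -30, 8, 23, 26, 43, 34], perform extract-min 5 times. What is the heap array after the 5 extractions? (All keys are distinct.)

extract-min #1 returns -45:
  remove root -45; move last element 34 to root → [34, -41, 2, 21, -30, 8, 23, 26, 43]
  34 vs smaller child -41 at index 1, swap → [-41, 34, 2, 21, -30, 8, 23, 26, 43]
  34 vs smaller child -30 at index 4, swap → [-41, -30, 2, 21, 34, 8, 23, 26, 43]
extract-min #2 returns -41:
  remove root -41; move last element 43 to root → [43, -30, 2, 21, 34, 8, 23, 26]
  43 vs smaller child -30 at index 1, swap → [-30, 43, 2, 21, 34, 8, 23, 26]
  43 vs smaller child 21 at index 3, swap → [-30, 21, 2, 43, 34, 8, 23, 26]
  43 vs only child 26 at index 7, swap → [-30, 21, 2, 26, 34, 8, 23, 43]
extract-min #3 returns -30:
  remove root -30; move last element 43 to root → [43, 21, 2, 26, 34, 8, 23]
  43 vs smaller child 2 at index 2, swap → [2, 21, 43, 26, 34, 8, 23]
  43 vs smaller child 8 at index 5, swap → [2, 21, 8, 26, 34, 43, 23]
extract-min #4 returns 2:
  remove root 2; move last element 23 to root → [23, 21, 8, 26, 34, 43]
  23 vs smaller child 8 at index 2, swap → [8, 21, 23, 26, 34, 43]
extract-min #5 returns 8:
  remove root 8; move last element 43 to root → [43, 21, 23, 26, 34]
  43 vs smaller child 21 at index 1, swap → [21, 43, 23, 26, 34]
  43 vs smaller child 26 at index 3, swap → [21, 26, 23, 43, 34]

[21, 26, 23, 43, 34]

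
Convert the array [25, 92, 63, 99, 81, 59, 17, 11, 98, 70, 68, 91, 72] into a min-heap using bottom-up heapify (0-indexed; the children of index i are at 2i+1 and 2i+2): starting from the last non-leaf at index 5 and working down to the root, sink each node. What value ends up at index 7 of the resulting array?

99

sift down from index 5: already satisfies heap property
sift down from index 4:
  81 vs smaller child 68 at index 10, swap → [25, 92, 63, 99, 68, 59, 17, 11, 98, 70, 81, 91, 72]
sift down from index 3:
  99 vs smaller child 11 at index 7, swap → [25, 92, 63, 11, 68, 59, 17, 99, 98, 70, 81, 91, 72]
sift down from index 2:
  63 vs smaller child 17 at index 6, swap → [25, 92, 17, 11, 68, 59, 63, 99, 98, 70, 81, 91, 72]
sift down from index 1:
  92 vs smaller child 11 at index 3, swap → [25, 11, 17, 92, 68, 59, 63, 99, 98, 70, 81, 91, 72]
sift down from index 0:
  25 vs smaller child 11 at index 1, swap → [11, 25, 17, 92, 68, 59, 63, 99, 98, 70, 81, 91, 72]
resulting array: [11, 25, 17, 92, 68, 59, 63, 99, 98, 70, 81, 91, 72]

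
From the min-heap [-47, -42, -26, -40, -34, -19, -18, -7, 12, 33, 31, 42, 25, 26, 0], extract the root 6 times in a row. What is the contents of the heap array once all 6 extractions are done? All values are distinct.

[-18, -7, 31, 0, 26, 42, 33, 25, 12]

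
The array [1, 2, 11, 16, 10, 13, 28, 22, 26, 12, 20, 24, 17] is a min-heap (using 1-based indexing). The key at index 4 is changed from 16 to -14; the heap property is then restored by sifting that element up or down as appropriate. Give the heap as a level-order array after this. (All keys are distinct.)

[-14, 1, 11, 2, 10, 13, 28, 22, 26, 12, 20, 24, 17]

set index 4 from 16 to -14 → [1, 2, 11, -14, 10, 13, 28, 22, 26, 12, 20, 24, 17]
-14 < parent 2 at index 2, swap → [1, -14, 11, 2, 10, 13, 28, 22, 26, 12, 20, 24, 17]
-14 < parent 1 at index 1, swap → [-14, 1, 11, 2, 10, 13, 28, 22, 26, 12, 20, 24, 17]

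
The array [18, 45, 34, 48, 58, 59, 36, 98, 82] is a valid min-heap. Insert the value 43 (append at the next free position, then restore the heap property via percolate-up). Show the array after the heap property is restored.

[18, 43, 34, 48, 45, 59, 36, 98, 82, 58]

append 43 at index 9 → [18, 45, 34, 48, 58, 59, 36, 98, 82, 43]
43 < parent 58 at index 4, swap → [18, 45, 34, 48, 43, 59, 36, 98, 82, 58]
43 < parent 45 at index 1, swap → [18, 43, 34, 48, 45, 59, 36, 98, 82, 58]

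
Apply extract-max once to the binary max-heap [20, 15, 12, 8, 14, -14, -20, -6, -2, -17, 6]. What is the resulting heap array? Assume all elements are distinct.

[15, 14, 12, 8, 6, -14, -20, -6, -2, -17]

remove root 20; move last element 6 to root → [6, 15, 12, 8, 14, -14, -20, -6, -2, -17]
6 vs larger child 15 at index 1, swap → [15, 6, 12, 8, 14, -14, -20, -6, -2, -17]
6 vs larger child 14 at index 4, swap → [15, 14, 12, 8, 6, -14, -20, -6, -2, -17]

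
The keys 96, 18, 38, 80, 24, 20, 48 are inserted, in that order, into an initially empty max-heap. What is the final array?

[96, 80, 48, 18, 24, 20, 38]

Insert 96:
  append 96 at index 0 → [96] (no swap needed)
Insert 18:
  append 18 at index 1 → [96, 18] (no swap needed)
Insert 38:
  append 38 at index 2 → [96, 18, 38] (no swap needed)
Insert 80:
  append 80 at index 3 → [96, 18, 38, 80]
  80 > parent 18 at index 1, swap → [96, 80, 38, 18]
Insert 24:
  append 24 at index 4 → [96, 80, 38, 18, 24] (no swap needed)
Insert 20:
  append 20 at index 5 → [96, 80, 38, 18, 24, 20] (no swap needed)
Insert 48:
  append 48 at index 6 → [96, 80, 38, 18, 24, 20, 48]
  48 > parent 38 at index 2, swap → [96, 80, 48, 18, 24, 20, 38]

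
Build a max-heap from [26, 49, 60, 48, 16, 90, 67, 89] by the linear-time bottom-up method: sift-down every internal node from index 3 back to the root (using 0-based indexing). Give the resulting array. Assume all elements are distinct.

[90, 89, 67, 49, 16, 60, 26, 48]

sift down from index 3:
  48 vs only child 89 at index 7, swap → [26, 49, 60, 89, 16, 90, 67, 48]
sift down from index 2:
  60 vs larger child 90 at index 5, swap → [26, 49, 90, 89, 16, 60, 67, 48]
sift down from index 1:
  49 vs larger child 89 at index 3, swap → [26, 89, 90, 49, 16, 60, 67, 48]
sift down from index 0:
  26 vs larger child 90 at index 2, swap → [90, 89, 26, 49, 16, 60, 67, 48]
  26 vs larger child 67 at index 6, swap → [90, 89, 67, 49, 16, 60, 26, 48]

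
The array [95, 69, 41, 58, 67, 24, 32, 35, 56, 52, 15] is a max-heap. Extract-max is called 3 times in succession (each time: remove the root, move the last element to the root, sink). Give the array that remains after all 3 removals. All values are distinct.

[58, 56, 41, 35, 52, 24, 32, 15]

extract-max #1 returns 95:
  remove root 95; move last element 15 to root → [15, 69, 41, 58, 67, 24, 32, 35, 56, 52]
  15 vs larger child 69 at index 1, swap → [69, 15, 41, 58, 67, 24, 32, 35, 56, 52]
  15 vs larger child 67 at index 4, swap → [69, 67, 41, 58, 15, 24, 32, 35, 56, 52]
  15 vs only child 52 at index 9, swap → [69, 67, 41, 58, 52, 24, 32, 35, 56, 15]
extract-max #2 returns 69:
  remove root 69; move last element 15 to root → [15, 67, 41, 58, 52, 24, 32, 35, 56]
  15 vs larger child 67 at index 1, swap → [67, 15, 41, 58, 52, 24, 32, 35, 56]
  15 vs larger child 58 at index 3, swap → [67, 58, 41, 15, 52, 24, 32, 35, 56]
  15 vs larger child 56 at index 8, swap → [67, 58, 41, 56, 52, 24, 32, 35, 15]
extract-max #3 returns 67:
  remove root 67; move last element 15 to root → [15, 58, 41, 56, 52, 24, 32, 35]
  15 vs larger child 58 at index 1, swap → [58, 15, 41, 56, 52, 24, 32, 35]
  15 vs larger child 56 at index 3, swap → [58, 56, 41, 15, 52, 24, 32, 35]
  15 vs only child 35 at index 7, swap → [58, 56, 41, 35, 52, 24, 32, 15]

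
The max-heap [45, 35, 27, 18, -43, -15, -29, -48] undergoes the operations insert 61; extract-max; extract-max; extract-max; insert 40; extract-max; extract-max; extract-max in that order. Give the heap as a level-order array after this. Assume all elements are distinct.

insert 61:
  append 61 at index 8 → [45, 35, 27, 18, -43, -15, -29, -48, 61]
  61 > parent 18 at index 3, swap → [45, 35, 27, 61, -43, -15, -29, -48, 18]
  61 > parent 35 at index 1, swap → [45, 61, 27, 35, -43, -15, -29, -48, 18]
  61 > parent 45 at index 0, swap → [61, 45, 27, 35, -43, -15, -29, -48, 18]
extract-max → returns 61:
  remove root 61; move last element 18 to root → [18, 45, 27, 35, -43, -15, -29, -48]
  18 vs larger child 45 at index 1, swap → [45, 18, 27, 35, -43, -15, -29, -48]
  18 vs larger child 35 at index 3, swap → [45, 35, 27, 18, -43, -15, -29, -48]
extract-max → returns 45:
  remove root 45; move last element -48 to root → [-48, 35, 27, 18, -43, -15, -29]
  -48 vs larger child 35 at index 1, swap → [35, -48, 27, 18, -43, -15, -29]
  -48 vs larger child 18 at index 3, swap → [35, 18, 27, -48, -43, -15, -29]
extract-max → returns 35:
  remove root 35; move last element -29 to root → [-29, 18, 27, -48, -43, -15]
  -29 vs larger child 27 at index 2, swap → [27, 18, -29, -48, -43, -15]
  -29 vs only child -15 at index 5, swap → [27, 18, -15, -48, -43, -29]
insert 40:
  append 40 at index 6 → [27, 18, -15, -48, -43, -29, 40]
  40 > parent -15 at index 2, swap → [27, 18, 40, -48, -43, -29, -15]
  40 > parent 27 at index 0, swap → [40, 18, 27, -48, -43, -29, -15]
extract-max → returns 40:
  remove root 40; move last element -15 to root → [-15, 18, 27, -48, -43, -29]
  -15 vs larger child 27 at index 2, swap → [27, 18, -15, -48, -43, -29]
extract-max → returns 27:
  remove root 27; move last element -29 to root → [-29, 18, -15, -48, -43]
  -29 vs larger child 18 at index 1, swap → [18, -29, -15, -48, -43]
extract-max → returns 18:
  remove root 18; move last element -43 to root → [-43, -29, -15, -48]
  -43 vs larger child -15 at index 2, swap → [-15, -29, -43, -48]

[-15, -29, -43, -48]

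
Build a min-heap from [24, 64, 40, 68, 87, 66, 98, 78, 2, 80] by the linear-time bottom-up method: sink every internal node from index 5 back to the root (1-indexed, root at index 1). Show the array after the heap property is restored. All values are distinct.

[2, 24, 40, 64, 80, 66, 98, 78, 68, 87]

sift down from index 5:
  87 vs only child 80 at index 10, swap → [24, 64, 40, 68, 80, 66, 98, 78, 2, 87]
sift down from index 4:
  68 vs smaller child 2 at index 9, swap → [24, 64, 40, 2, 80, 66, 98, 78, 68, 87]
sift down from index 3: already satisfies heap property
sift down from index 2:
  64 vs smaller child 2 at index 4, swap → [24, 2, 40, 64, 80, 66, 98, 78, 68, 87]
sift down from index 1:
  24 vs smaller child 2 at index 2, swap → [2, 24, 40, 64, 80, 66, 98, 78, 68, 87]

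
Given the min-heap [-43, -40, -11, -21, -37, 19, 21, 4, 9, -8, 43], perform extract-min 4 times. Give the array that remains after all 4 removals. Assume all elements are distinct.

[-11, -8, 19, 4, 9, 43, 21]

extract-min #1 returns -43:
  remove root -43; move last element 43 to root → [43, -40, -11, -21, -37, 19, 21, 4, 9, -8]
  43 vs smaller child -40 at index 1, swap → [-40, 43, -11, -21, -37, 19, 21, 4, 9, -8]
  43 vs smaller child -37 at index 4, swap → [-40, -37, -11, -21, 43, 19, 21, 4, 9, -8]
  43 vs only child -8 at index 9, swap → [-40, -37, -11, -21, -8, 19, 21, 4, 9, 43]
extract-min #2 returns -40:
  remove root -40; move last element 43 to root → [43, -37, -11, -21, -8, 19, 21, 4, 9]
  43 vs smaller child -37 at index 1, swap → [-37, 43, -11, -21, -8, 19, 21, 4, 9]
  43 vs smaller child -21 at index 3, swap → [-37, -21, -11, 43, -8, 19, 21, 4, 9]
  43 vs smaller child 4 at index 7, swap → [-37, -21, -11, 4, -8, 19, 21, 43, 9]
extract-min #3 returns -37:
  remove root -37; move last element 9 to root → [9, -21, -11, 4, -8, 19, 21, 43]
  9 vs smaller child -21 at index 1, swap → [-21, 9, -11, 4, -8, 19, 21, 43]
  9 vs smaller child -8 at index 4, swap → [-21, -8, -11, 4, 9, 19, 21, 43]
extract-min #4 returns -21:
  remove root -21; move last element 43 to root → [43, -8, -11, 4, 9, 19, 21]
  43 vs smaller child -11 at index 2, swap → [-11, -8, 43, 4, 9, 19, 21]
  43 vs smaller child 19 at index 5, swap → [-11, -8, 19, 4, 9, 43, 21]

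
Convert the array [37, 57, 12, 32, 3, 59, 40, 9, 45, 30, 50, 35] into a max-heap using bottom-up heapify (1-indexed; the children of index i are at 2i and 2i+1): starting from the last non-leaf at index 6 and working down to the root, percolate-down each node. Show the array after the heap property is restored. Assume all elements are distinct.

[59, 57, 40, 45, 50, 35, 37, 9, 32, 30, 3, 12]

sift down from index 6: already satisfies heap property
sift down from index 5:
  3 vs larger child 50 at index 11, swap → [37, 57, 12, 32, 50, 59, 40, 9, 45, 30, 3, 35]
sift down from index 4:
  32 vs larger child 45 at index 9, swap → [37, 57, 12, 45, 50, 59, 40, 9, 32, 30, 3, 35]
sift down from index 3:
  12 vs larger child 59 at index 6, swap → [37, 57, 59, 45, 50, 12, 40, 9, 32, 30, 3, 35]
  12 vs only child 35 at index 12, swap → [37, 57, 59, 45, 50, 35, 40, 9, 32, 30, 3, 12]
sift down from index 2: already satisfies heap property
sift down from index 1:
  37 vs larger child 59 at index 3, swap → [59, 57, 37, 45, 50, 35, 40, 9, 32, 30, 3, 12]
  37 vs larger child 40 at index 7, swap → [59, 57, 40, 45, 50, 35, 37, 9, 32, 30, 3, 12]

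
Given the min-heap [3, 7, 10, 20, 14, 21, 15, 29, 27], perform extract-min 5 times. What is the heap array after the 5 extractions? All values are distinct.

extract-min #1 returns 3:
  remove root 3; move last element 27 to root → [27, 7, 10, 20, 14, 21, 15, 29]
  27 vs smaller child 7 at index 1, swap → [7, 27, 10, 20, 14, 21, 15, 29]
  27 vs smaller child 14 at index 4, swap → [7, 14, 10, 20, 27, 21, 15, 29]
extract-min #2 returns 7:
  remove root 7; move last element 29 to root → [29, 14, 10, 20, 27, 21, 15]
  29 vs smaller child 10 at index 2, swap → [10, 14, 29, 20, 27, 21, 15]
  29 vs smaller child 15 at index 6, swap → [10, 14, 15, 20, 27, 21, 29]
extract-min #3 returns 10:
  remove root 10; move last element 29 to root → [29, 14, 15, 20, 27, 21]
  29 vs smaller child 14 at index 1, swap → [14, 29, 15, 20, 27, 21]
  29 vs smaller child 20 at index 3, swap → [14, 20, 15, 29, 27, 21]
extract-min #4 returns 14:
  remove root 14; move last element 21 to root → [21, 20, 15, 29, 27]
  21 vs smaller child 15 at index 2, swap → [15, 20, 21, 29, 27]
extract-min #5 returns 15:
  remove root 15; move last element 27 to root → [27, 20, 21, 29]
  27 vs smaller child 20 at index 1, swap → [20, 27, 21, 29]

[20, 27, 21, 29]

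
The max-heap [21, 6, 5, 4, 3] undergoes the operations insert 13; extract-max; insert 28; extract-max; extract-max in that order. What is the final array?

[6, 4, 5, 3]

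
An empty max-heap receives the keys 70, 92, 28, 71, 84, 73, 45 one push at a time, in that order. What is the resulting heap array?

Insert 70:
  append 70 at index 0 → [70] (no swap needed)
Insert 92:
  append 92 at index 1 → [70, 92]
  92 > parent 70 at index 0, swap → [92, 70]
Insert 28:
  append 28 at index 2 → [92, 70, 28] (no swap needed)
Insert 71:
  append 71 at index 3 → [92, 70, 28, 71]
  71 > parent 70 at index 1, swap → [92, 71, 28, 70]
Insert 84:
  append 84 at index 4 → [92, 71, 28, 70, 84]
  84 > parent 71 at index 1, swap → [92, 84, 28, 70, 71]
Insert 73:
  append 73 at index 5 → [92, 84, 28, 70, 71, 73]
  73 > parent 28 at index 2, swap → [92, 84, 73, 70, 71, 28]
Insert 45:
  append 45 at index 6 → [92, 84, 73, 70, 71, 28, 45] (no swap needed)

[92, 84, 73, 70, 71, 28, 45]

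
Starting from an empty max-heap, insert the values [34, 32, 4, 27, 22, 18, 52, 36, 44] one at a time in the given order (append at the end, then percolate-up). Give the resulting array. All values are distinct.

[52, 44, 34, 36, 22, 4, 18, 27, 32]

Insert 34:
  append 34 at index 0 → [34] (no swap needed)
Insert 32:
  append 32 at index 1 → [34, 32] (no swap needed)
Insert 4:
  append 4 at index 2 → [34, 32, 4] (no swap needed)
Insert 27:
  append 27 at index 3 → [34, 32, 4, 27] (no swap needed)
Insert 22:
  append 22 at index 4 → [34, 32, 4, 27, 22] (no swap needed)
Insert 18:
  append 18 at index 5 → [34, 32, 4, 27, 22, 18]
  18 > parent 4 at index 2, swap → [34, 32, 18, 27, 22, 4]
Insert 52:
  append 52 at index 6 → [34, 32, 18, 27, 22, 4, 52]
  52 > parent 18 at index 2, swap → [34, 32, 52, 27, 22, 4, 18]
  52 > parent 34 at index 0, swap → [52, 32, 34, 27, 22, 4, 18]
Insert 36:
  append 36 at index 7 → [52, 32, 34, 27, 22, 4, 18, 36]
  36 > parent 27 at index 3, swap → [52, 32, 34, 36, 22, 4, 18, 27]
  36 > parent 32 at index 1, swap → [52, 36, 34, 32, 22, 4, 18, 27]
Insert 44:
  append 44 at index 8 → [52, 36, 34, 32, 22, 4, 18, 27, 44]
  44 > parent 32 at index 3, swap → [52, 36, 34, 44, 22, 4, 18, 27, 32]
  44 > parent 36 at index 1, swap → [52, 44, 34, 36, 22, 4, 18, 27, 32]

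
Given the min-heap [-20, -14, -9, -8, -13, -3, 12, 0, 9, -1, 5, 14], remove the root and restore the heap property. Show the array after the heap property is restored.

remove root -20; move last element 14 to root → [14, -14, -9, -8, -13, -3, 12, 0, 9, -1, 5]
14 vs smaller child -14 at index 1, swap → [-14, 14, -9, -8, -13, -3, 12, 0, 9, -1, 5]
14 vs smaller child -13 at index 4, swap → [-14, -13, -9, -8, 14, -3, 12, 0, 9, -1, 5]
14 vs smaller child -1 at index 9, swap → [-14, -13, -9, -8, -1, -3, 12, 0, 9, 14, 5]

[-14, -13, -9, -8, -1, -3, 12, 0, 9, 14, 5]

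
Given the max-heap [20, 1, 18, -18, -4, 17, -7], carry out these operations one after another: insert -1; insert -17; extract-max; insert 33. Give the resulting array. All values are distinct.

insert -1:
  append -1 at index 7 → [20, 1, 18, -18, -4, 17, -7, -1]
  -1 > parent -18 at index 3, swap → [20, 1, 18, -1, -4, 17, -7, -18]
insert -17:
  append -17 at index 8 → [20, 1, 18, -1, -4, 17, -7, -18, -17] (no swap needed)
extract-max → returns 20:
  remove root 20; move last element -17 to root → [-17, 1, 18, -1, -4, 17, -7, -18]
  -17 vs larger child 18 at index 2, swap → [18, 1, -17, -1, -4, 17, -7, -18]
  -17 vs larger child 17 at index 5, swap → [18, 1, 17, -1, -4, -17, -7, -18]
insert 33:
  append 33 at index 8 → [18, 1, 17, -1, -4, -17, -7, -18, 33]
  33 > parent -1 at index 3, swap → [18, 1, 17, 33, -4, -17, -7, -18, -1]
  33 > parent 1 at index 1, swap → [18, 33, 17, 1, -4, -17, -7, -18, -1]
  33 > parent 18 at index 0, swap → [33, 18, 17, 1, -4, -17, -7, -18, -1]

[33, 18, 17, 1, -4, -17, -7, -18, -1]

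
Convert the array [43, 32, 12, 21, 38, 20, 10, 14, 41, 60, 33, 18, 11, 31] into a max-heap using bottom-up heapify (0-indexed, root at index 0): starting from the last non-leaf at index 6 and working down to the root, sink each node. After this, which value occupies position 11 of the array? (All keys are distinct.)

18

sift down from index 6:
  10 vs only child 31 at index 13, swap → [43, 32, 12, 21, 38, 20, 31, 14, 41, 60, 33, 18, 11, 10]
sift down from index 5: already satisfies heap property
sift down from index 4:
  38 vs larger child 60 at index 9, swap → [43, 32, 12, 21, 60, 20, 31, 14, 41, 38, 33, 18, 11, 10]
sift down from index 3:
  21 vs larger child 41 at index 8, swap → [43, 32, 12, 41, 60, 20, 31, 14, 21, 38, 33, 18, 11, 10]
sift down from index 2:
  12 vs larger child 31 at index 6, swap → [43, 32, 31, 41, 60, 20, 12, 14, 21, 38, 33, 18, 11, 10]
sift down from index 1:
  32 vs larger child 60 at index 4, swap → [43, 60, 31, 41, 32, 20, 12, 14, 21, 38, 33, 18, 11, 10]
  32 vs larger child 38 at index 9, swap → [43, 60, 31, 41, 38, 20, 12, 14, 21, 32, 33, 18, 11, 10]
sift down from index 0:
  43 vs larger child 60 at index 1, swap → [60, 43, 31, 41, 38, 20, 12, 14, 21, 32, 33, 18, 11, 10]
resulting array: [60, 43, 31, 41, 38, 20, 12, 14, 21, 32, 33, 18, 11, 10]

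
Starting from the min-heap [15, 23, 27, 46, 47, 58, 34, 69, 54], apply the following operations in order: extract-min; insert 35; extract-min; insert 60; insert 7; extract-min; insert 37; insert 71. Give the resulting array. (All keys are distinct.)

[27, 35, 34, 46, 37, 58, 54, 69, 60, 47, 71]

extract-min → returns 15:
  remove root 15; move last element 54 to root → [54, 23, 27, 46, 47, 58, 34, 69]
  54 vs smaller child 23 at index 1, swap → [23, 54, 27, 46, 47, 58, 34, 69]
  54 vs smaller child 46 at index 3, swap → [23, 46, 27, 54, 47, 58, 34, 69]
insert 35:
  append 35 at index 8 → [23, 46, 27, 54, 47, 58, 34, 69, 35]
  35 < parent 54 at index 3, swap → [23, 46, 27, 35, 47, 58, 34, 69, 54]
  35 < parent 46 at index 1, swap → [23, 35, 27, 46, 47, 58, 34, 69, 54]
extract-min → returns 23:
  remove root 23; move last element 54 to root → [54, 35, 27, 46, 47, 58, 34, 69]
  54 vs smaller child 27 at index 2, swap → [27, 35, 54, 46, 47, 58, 34, 69]
  54 vs smaller child 34 at index 6, swap → [27, 35, 34, 46, 47, 58, 54, 69]
insert 60:
  append 60 at index 8 → [27, 35, 34, 46, 47, 58, 54, 69, 60] (no swap needed)
insert 7:
  append 7 at index 9 → [27, 35, 34, 46, 47, 58, 54, 69, 60, 7]
  7 < parent 47 at index 4, swap → [27, 35, 34, 46, 7, 58, 54, 69, 60, 47]
  7 < parent 35 at index 1, swap → [27, 7, 34, 46, 35, 58, 54, 69, 60, 47]
  7 < parent 27 at index 0, swap → [7, 27, 34, 46, 35, 58, 54, 69, 60, 47]
extract-min → returns 7:
  remove root 7; move last element 47 to root → [47, 27, 34, 46, 35, 58, 54, 69, 60]
  47 vs smaller child 27 at index 1, swap → [27, 47, 34, 46, 35, 58, 54, 69, 60]
  47 vs smaller child 35 at index 4, swap → [27, 35, 34, 46, 47, 58, 54, 69, 60]
insert 37:
  append 37 at index 9 → [27, 35, 34, 46, 47, 58, 54, 69, 60, 37]
  37 < parent 47 at index 4, swap → [27, 35, 34, 46, 37, 58, 54, 69, 60, 47]
insert 71:
  append 71 at index 10 → [27, 35, 34, 46, 37, 58, 54, 69, 60, 47, 71] (no swap needed)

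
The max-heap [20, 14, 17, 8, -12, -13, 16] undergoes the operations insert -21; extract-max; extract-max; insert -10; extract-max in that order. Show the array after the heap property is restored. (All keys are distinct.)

[14, 8, -10, -13, -12, -21]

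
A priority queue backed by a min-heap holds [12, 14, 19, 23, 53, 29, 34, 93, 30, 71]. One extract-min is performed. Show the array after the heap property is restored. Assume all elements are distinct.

[14, 23, 19, 30, 53, 29, 34, 93, 71]

remove root 12; move last element 71 to root → [71, 14, 19, 23, 53, 29, 34, 93, 30]
71 vs smaller child 14 at index 1, swap → [14, 71, 19, 23, 53, 29, 34, 93, 30]
71 vs smaller child 23 at index 3, swap → [14, 23, 19, 71, 53, 29, 34, 93, 30]
71 vs smaller child 30 at index 8, swap → [14, 23, 19, 30, 53, 29, 34, 93, 71]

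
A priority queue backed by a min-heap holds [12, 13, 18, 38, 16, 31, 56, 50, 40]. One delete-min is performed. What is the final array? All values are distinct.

[13, 16, 18, 38, 40, 31, 56, 50]

remove root 12; move last element 40 to root → [40, 13, 18, 38, 16, 31, 56, 50]
40 vs smaller child 13 at index 1, swap → [13, 40, 18, 38, 16, 31, 56, 50]
40 vs smaller child 16 at index 4, swap → [13, 16, 18, 38, 40, 31, 56, 50]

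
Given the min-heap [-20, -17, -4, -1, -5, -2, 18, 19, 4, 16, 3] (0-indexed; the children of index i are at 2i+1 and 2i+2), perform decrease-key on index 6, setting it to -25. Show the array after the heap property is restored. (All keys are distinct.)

[-25, -17, -20, -1, -5, -2, -4, 19, 4, 16, 3]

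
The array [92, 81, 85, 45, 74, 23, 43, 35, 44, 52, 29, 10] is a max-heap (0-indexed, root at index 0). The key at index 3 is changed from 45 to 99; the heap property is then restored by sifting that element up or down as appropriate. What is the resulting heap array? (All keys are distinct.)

set index 3 from 45 to 99 → [92, 81, 85, 99, 74, 23, 43, 35, 44, 52, 29, 10]
99 > parent 81 at index 1, swap → [92, 99, 85, 81, 74, 23, 43, 35, 44, 52, 29, 10]
99 > parent 92 at index 0, swap → [99, 92, 85, 81, 74, 23, 43, 35, 44, 52, 29, 10]

[99, 92, 85, 81, 74, 23, 43, 35, 44, 52, 29, 10]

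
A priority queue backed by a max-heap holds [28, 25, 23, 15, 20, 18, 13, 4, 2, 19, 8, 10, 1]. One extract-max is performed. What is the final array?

remove root 28; move last element 1 to root → [1, 25, 23, 15, 20, 18, 13, 4, 2, 19, 8, 10]
1 vs larger child 25 at index 1, swap → [25, 1, 23, 15, 20, 18, 13, 4, 2, 19, 8, 10]
1 vs larger child 20 at index 4, swap → [25, 20, 23, 15, 1, 18, 13, 4, 2, 19, 8, 10]
1 vs larger child 19 at index 9, swap → [25, 20, 23, 15, 19, 18, 13, 4, 2, 1, 8, 10]

[25, 20, 23, 15, 19, 18, 13, 4, 2, 1, 8, 10]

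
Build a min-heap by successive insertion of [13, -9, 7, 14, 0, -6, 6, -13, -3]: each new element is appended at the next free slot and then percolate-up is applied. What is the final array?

Insert 13:
  append 13 at index 0 → [13] (no swap needed)
Insert -9:
  append -9 at index 1 → [13, -9]
  -9 < parent 13 at index 0, swap → [-9, 13]
Insert 7:
  append 7 at index 2 → [-9, 13, 7] (no swap needed)
Insert 14:
  append 14 at index 3 → [-9, 13, 7, 14] (no swap needed)
Insert 0:
  append 0 at index 4 → [-9, 13, 7, 14, 0]
  0 < parent 13 at index 1, swap → [-9, 0, 7, 14, 13]
Insert -6:
  append -6 at index 5 → [-9, 0, 7, 14, 13, -6]
  -6 < parent 7 at index 2, swap → [-9, 0, -6, 14, 13, 7]
Insert 6:
  append 6 at index 6 → [-9, 0, -6, 14, 13, 7, 6] (no swap needed)
Insert -13:
  append -13 at index 7 → [-9, 0, -6, 14, 13, 7, 6, -13]
  -13 < parent 14 at index 3, swap → [-9, 0, -6, -13, 13, 7, 6, 14]
  -13 < parent 0 at index 1, swap → [-9, -13, -6, 0, 13, 7, 6, 14]
  -13 < parent -9 at index 0, swap → [-13, -9, -6, 0, 13, 7, 6, 14]
Insert -3:
  append -3 at index 8 → [-13, -9, -6, 0, 13, 7, 6, 14, -3]
  -3 < parent 0 at index 3, swap → [-13, -9, -6, -3, 13, 7, 6, 14, 0]

[-13, -9, -6, -3, 13, 7, 6, 14, 0]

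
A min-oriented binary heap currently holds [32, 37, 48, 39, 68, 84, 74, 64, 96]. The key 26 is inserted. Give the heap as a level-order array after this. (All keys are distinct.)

append 26 at index 9 → [32, 37, 48, 39, 68, 84, 74, 64, 96, 26]
26 < parent 68 at index 4, swap → [32, 37, 48, 39, 26, 84, 74, 64, 96, 68]
26 < parent 37 at index 1, swap → [32, 26, 48, 39, 37, 84, 74, 64, 96, 68]
26 < parent 32 at index 0, swap → [26, 32, 48, 39, 37, 84, 74, 64, 96, 68]

[26, 32, 48, 39, 37, 84, 74, 64, 96, 68]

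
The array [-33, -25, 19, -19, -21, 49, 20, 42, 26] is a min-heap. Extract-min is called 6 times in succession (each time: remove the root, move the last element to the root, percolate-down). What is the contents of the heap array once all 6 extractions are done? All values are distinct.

[26, 42, 49]

extract-min #1 returns -33:
  remove root -33; move last element 26 to root → [26, -25, 19, -19, -21, 49, 20, 42]
  26 vs smaller child -25 at index 1, swap → [-25, 26, 19, -19, -21, 49, 20, 42]
  26 vs smaller child -21 at index 4, swap → [-25, -21, 19, -19, 26, 49, 20, 42]
extract-min #2 returns -25:
  remove root -25; move last element 42 to root → [42, -21, 19, -19, 26, 49, 20]
  42 vs smaller child -21 at index 1, swap → [-21, 42, 19, -19, 26, 49, 20]
  42 vs smaller child -19 at index 3, swap → [-21, -19, 19, 42, 26, 49, 20]
extract-min #3 returns -21:
  remove root -21; move last element 20 to root → [20, -19, 19, 42, 26, 49]
  20 vs smaller child -19 at index 1, swap → [-19, 20, 19, 42, 26, 49]
extract-min #4 returns -19:
  remove root -19; move last element 49 to root → [49, 20, 19, 42, 26]
  49 vs smaller child 19 at index 2, swap → [19, 20, 49, 42, 26]
extract-min #5 returns 19:
  remove root 19; move last element 26 to root → [26, 20, 49, 42]
  26 vs smaller child 20 at index 1, swap → [20, 26, 49, 42]
extract-min #6 returns 20:
  remove root 20; move last element 42 to root → [42, 26, 49]
  42 vs smaller child 26 at index 1, swap → [26, 42, 49]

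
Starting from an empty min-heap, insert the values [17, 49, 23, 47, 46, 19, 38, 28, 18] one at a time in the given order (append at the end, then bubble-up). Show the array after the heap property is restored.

[17, 18, 19, 28, 47, 23, 38, 49, 46]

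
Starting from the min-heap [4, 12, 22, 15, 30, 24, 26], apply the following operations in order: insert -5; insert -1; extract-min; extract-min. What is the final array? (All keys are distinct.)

[4, 12, 22, 15, 30, 24, 26]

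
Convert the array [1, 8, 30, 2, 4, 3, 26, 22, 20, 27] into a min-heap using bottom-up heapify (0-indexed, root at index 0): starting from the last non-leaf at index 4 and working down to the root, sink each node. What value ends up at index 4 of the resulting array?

4

sift down from index 4: already satisfies heap property
sift down from index 3: already satisfies heap property
sift down from index 2:
  30 vs smaller child 3 at index 5, swap → [1, 8, 3, 2, 4, 30, 26, 22, 20, 27]
sift down from index 1:
  8 vs smaller child 2 at index 3, swap → [1, 2, 3, 8, 4, 30, 26, 22, 20, 27]
sift down from index 0: already satisfies heap property
resulting array: [1, 2, 3, 8, 4, 30, 26, 22, 20, 27]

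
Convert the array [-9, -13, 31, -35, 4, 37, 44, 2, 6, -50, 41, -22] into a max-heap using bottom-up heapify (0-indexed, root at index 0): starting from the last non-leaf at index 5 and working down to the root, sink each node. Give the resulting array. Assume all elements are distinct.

[44, 41, 37, 6, 4, -9, 31, 2, -35, -50, -13, -22]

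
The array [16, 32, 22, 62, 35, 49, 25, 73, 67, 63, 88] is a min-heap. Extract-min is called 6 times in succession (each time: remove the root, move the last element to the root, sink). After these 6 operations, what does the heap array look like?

[62, 67, 63, 73, 88]

extract-min #1 returns 16:
  remove root 16; move last element 88 to root → [88, 32, 22, 62, 35, 49, 25, 73, 67, 63]
  88 vs smaller child 22 at index 2, swap → [22, 32, 88, 62, 35, 49, 25, 73, 67, 63]
  88 vs smaller child 25 at index 6, swap → [22, 32, 25, 62, 35, 49, 88, 73, 67, 63]
extract-min #2 returns 22:
  remove root 22; move last element 63 to root → [63, 32, 25, 62, 35, 49, 88, 73, 67]
  63 vs smaller child 25 at index 2, swap → [25, 32, 63, 62, 35, 49, 88, 73, 67]
  63 vs smaller child 49 at index 5, swap → [25, 32, 49, 62, 35, 63, 88, 73, 67]
extract-min #3 returns 25:
  remove root 25; move last element 67 to root → [67, 32, 49, 62, 35, 63, 88, 73]
  67 vs smaller child 32 at index 1, swap → [32, 67, 49, 62, 35, 63, 88, 73]
  67 vs smaller child 35 at index 4, swap → [32, 35, 49, 62, 67, 63, 88, 73]
extract-min #4 returns 32:
  remove root 32; move last element 73 to root → [73, 35, 49, 62, 67, 63, 88]
  73 vs smaller child 35 at index 1, swap → [35, 73, 49, 62, 67, 63, 88]
  73 vs smaller child 62 at index 3, swap → [35, 62, 49, 73, 67, 63, 88]
extract-min #5 returns 35:
  remove root 35; move last element 88 to root → [88, 62, 49, 73, 67, 63]
  88 vs smaller child 49 at index 2, swap → [49, 62, 88, 73, 67, 63]
  88 vs only child 63 at index 5, swap → [49, 62, 63, 73, 67, 88]
extract-min #6 returns 49:
  remove root 49; move last element 88 to root → [88, 62, 63, 73, 67]
  88 vs smaller child 62 at index 1, swap → [62, 88, 63, 73, 67]
  88 vs smaller child 67 at index 4, swap → [62, 67, 63, 73, 88]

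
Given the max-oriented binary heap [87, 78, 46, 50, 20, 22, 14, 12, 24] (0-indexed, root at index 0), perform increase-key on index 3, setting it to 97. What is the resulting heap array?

set index 3 from 50 to 97 → [87, 78, 46, 97, 20, 22, 14, 12, 24]
97 > parent 78 at index 1, swap → [87, 97, 46, 78, 20, 22, 14, 12, 24]
97 > parent 87 at index 0, swap → [97, 87, 46, 78, 20, 22, 14, 12, 24]

[97, 87, 46, 78, 20, 22, 14, 12, 24]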